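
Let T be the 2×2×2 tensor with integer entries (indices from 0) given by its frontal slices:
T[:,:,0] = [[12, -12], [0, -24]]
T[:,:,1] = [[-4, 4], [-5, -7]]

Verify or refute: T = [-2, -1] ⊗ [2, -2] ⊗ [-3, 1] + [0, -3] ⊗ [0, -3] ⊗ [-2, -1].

No

Reconstruct entry (1,0,0) from the claimed factors: Σₗ aₗ[1]bₗ[0]cₗ[0] = (-1)·(2)·(-3) + (-3)·(0)·(-2) = 6, but T[1,0,0] = 0. The claim is false.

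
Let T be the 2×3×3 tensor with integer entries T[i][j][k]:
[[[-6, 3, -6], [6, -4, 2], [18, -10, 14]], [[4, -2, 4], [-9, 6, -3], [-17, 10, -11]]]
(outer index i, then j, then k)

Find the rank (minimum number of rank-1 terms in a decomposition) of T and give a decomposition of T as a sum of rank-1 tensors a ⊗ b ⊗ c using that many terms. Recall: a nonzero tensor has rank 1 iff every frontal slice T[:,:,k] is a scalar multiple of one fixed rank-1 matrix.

rank(T) = 2

Lower bound: the mode-1 unfolding of T (rows indexed by i, columns by (j,k) = (0,0), (0,1), (0,2), (1,0), (1,1), (1,2), (2,0), (2,1), (2,2)) is [[-6, 3, -6, 6, -4, 2, 18, -10, 14], [4, -2, 4, -9, 6, -3, -17, 10, -11]].
There the 2×2 minor on rows i ∈ {0, 1}, columns (j,k) ∈ {(0,0), (1,0)} is det [[-6, 6], [4, -9]] = 30 ≠ 0, so this unfolding has rank ≥ 2; CP rank is at least every unfolding rank, so rank(T) ≥ 2. (This is only a lower bound: in general the CP rank may exceed every unfolding rank, so we still need to exhibit 2 rank-1 terms summing to T.)
Upper bound — finding two terms. Write S_k = T[:,:,k] for the frontal slices: S₀ = [[-6, 6, 18], [4, -9, -17]], S₁ = [[3, -4, -10], [-2, 6, 10]], S₂ = [[-6, 2, 14], [4, -3, -11]].
If T = a₁ ⊗ b₁ ⊗ c₁ + a₂ ⊗ b₂ ⊗ c₂ then each S_k = c₁[k]·a₁b₁ᵀ + c₂[k]·a₂b₂ᵀ. S₀ and S₁ are linearly independent, so a₁b₁ᵀ and a₂b₂ᵀ must span the same plane of matrices: they are the rank-1 matrices of the form x·S₀ + y·S₁.
The 2×2 minor of x·S₀ + y·S₁ on rows {0,1}, columns {0,1} is 30·x² − 35·xy + 10·y² = 5·(3·x − 2·y)(2·x − y), vanishing at (x:y) = (2:3) and (1:2).
M₁ = 2·S₀ + 3·S₁ = [[-3, 0, 6], [2, 0, -4]] = −(3, -2)(1, 0, -2)ᵀ and M₂ = S₀ + 2·S₁ = [[0, -2, -2], [0, 3, 3]] = −(2, -3)(0, 1, 1)ᵀ, so take a₁ = (3, -2), b₁ = (1, 0, -2), a₂ = (2, -3), b₂ = (0, 1, 1).
Each slice is an integer combination of E₁ = a₁b₁ᵀ and E₂ = a₂b₂ᵀ: S₀ = −2·E₁ + 3·E₂, S₁ = E₁ − 2·E₂, S₂ = −2·E₁ + E₂; reading off coefficients, c₁ = (-2, 1, -2) and c₂ = (3, -2, 1).
Hence T = (3, -2) ⊗ (1, 0, -2) ⊗ (-2, 1, -2) + (2, -3) ⊗ (0, 1, 1) ⊗ (3, -2, 1), so rank(T) ≤ 2.
These bounds meet, so rank(T) = 2.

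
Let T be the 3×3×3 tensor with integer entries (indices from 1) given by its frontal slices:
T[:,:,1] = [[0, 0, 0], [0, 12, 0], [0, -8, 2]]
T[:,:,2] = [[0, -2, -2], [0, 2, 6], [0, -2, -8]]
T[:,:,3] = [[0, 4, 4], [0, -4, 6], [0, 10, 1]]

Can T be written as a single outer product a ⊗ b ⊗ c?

The mode-1 unfolding of T (rows indexed by i, columns by (j,k) = (1,1), (1,2), (1,3), (2,1), (2,2), (2,3), (3,1), (3,2), (3,3)) is [[0, 0, 0, 0, -2, 4, 0, -2, 4], [0, 0, 0, 12, 2, -4, 0, 6, 6], [0, 0, 0, -8, -2, 10, 2, -8, 1]].
There the 3×3 minor on rows i ∈ {1, 2, 3}, columns (j,k) ∈ {(2,1), (2,2), (2,3)} is det [[0, -2, 4], [12, 2, -4], [-8, -2, 10]] = 144 ≠ 0, so this unfolding has rank ≥ 3; CP rank is at least every unfolding rank, so rank(T) ≥ 3.
In particular rank(T) ≥ 3 > 1, so T is not rank-1.

No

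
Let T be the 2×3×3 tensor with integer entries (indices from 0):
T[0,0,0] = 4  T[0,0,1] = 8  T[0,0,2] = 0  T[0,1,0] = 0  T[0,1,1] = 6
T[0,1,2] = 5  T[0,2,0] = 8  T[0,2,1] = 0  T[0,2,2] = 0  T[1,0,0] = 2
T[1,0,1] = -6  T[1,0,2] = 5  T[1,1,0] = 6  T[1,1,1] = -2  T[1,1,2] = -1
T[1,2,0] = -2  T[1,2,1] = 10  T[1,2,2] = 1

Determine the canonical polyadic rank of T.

3

Lower bound: the mode-3 unfolding of T (rows indexed by k, columns by (i,j) = (0,0), (0,1), (0,2), (1,0), (1,1), (1,2)) is [[4, 0, 8, 2, 6, -2], [8, 6, 0, -6, -2, 10], [0, 5, 0, 5, -1, 1]].
There the 3×3 minor on rows k ∈ {0, 1, 2}, columns (i,j) ∈ {(0,0), (0,1), (0,2)} is det [[4, 0, 8], [8, 6, 0], [0, 5, 0]] = 320 ≠ 0, so this unfolding has rank ≥ 3; CP rank is at least every unfolding rank, so rank(T) ≥ 3. (Unfolding ranks only ever bound the CP rank from below — rank(T) can be strictly larger than all of them — so the matching upper bound has to come from an explicit 3-term decomposition.)
Upper bound: T is a sum of 3 rank-1 terms, T = [1, -2] ∘ [2, 1, -2] ∘ [0, 2, -1] + [1, -1] ∘ [0, 1, -1] ∘ [-4, 0, 4] + [2, 1] ∘ [1, 1, 1] ∘ [2, 2, 1] (written with every a and b primitive with positive leading entry and the scale carried by c; CP decompositions are not unique, and this one is verified by expanding entrywise), so rank(T) ≤ 3.
These bounds meet, so rank(T) = 3.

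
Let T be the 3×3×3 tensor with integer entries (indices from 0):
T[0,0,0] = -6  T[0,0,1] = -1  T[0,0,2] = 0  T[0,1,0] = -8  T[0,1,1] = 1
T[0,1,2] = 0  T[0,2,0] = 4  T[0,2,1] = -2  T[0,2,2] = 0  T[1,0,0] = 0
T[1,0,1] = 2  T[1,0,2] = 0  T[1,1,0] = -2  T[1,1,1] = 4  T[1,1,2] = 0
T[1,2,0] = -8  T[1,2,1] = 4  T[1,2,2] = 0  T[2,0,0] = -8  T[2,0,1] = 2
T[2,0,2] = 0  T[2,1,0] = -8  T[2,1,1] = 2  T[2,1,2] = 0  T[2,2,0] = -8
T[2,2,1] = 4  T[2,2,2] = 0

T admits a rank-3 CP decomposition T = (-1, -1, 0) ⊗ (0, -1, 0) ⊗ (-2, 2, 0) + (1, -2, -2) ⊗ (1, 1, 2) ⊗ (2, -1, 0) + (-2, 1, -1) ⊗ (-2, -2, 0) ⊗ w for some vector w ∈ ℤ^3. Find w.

Subtract the known terms from T to get the rank-1 residual R = (-2, 1, -1) ⊗ (-2, -2, 0) ⊗ w, so R[i,j,k] = a[i]·b[j]·w[k]. Pick indices with nonzero a[0]·b[0] = (-2)·(-2) = 4. Only the fibre through (0,0,·) is needed: R[0,0,:] = T[0,0,:] − Σₗ aₗ[0]bₗ[0]cₗ = [-6, -1, 0] − (-1)·(0)·(-2, 2, 0) − (1)·(1)·(2, -1, 0) = [-8, 0, 0]. Then w[k] = R[0,0,k] / 4 for each k, giving w = [-8, 0, 0] / 4 = (-2, 0, 0).

w = (-2, 0, 0)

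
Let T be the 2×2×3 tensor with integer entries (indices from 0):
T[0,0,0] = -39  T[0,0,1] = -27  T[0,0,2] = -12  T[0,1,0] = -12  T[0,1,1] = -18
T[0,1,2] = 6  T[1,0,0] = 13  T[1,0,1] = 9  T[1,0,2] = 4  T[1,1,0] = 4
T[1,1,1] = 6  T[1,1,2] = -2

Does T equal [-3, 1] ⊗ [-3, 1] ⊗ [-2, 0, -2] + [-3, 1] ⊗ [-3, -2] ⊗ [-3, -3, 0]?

No

Reconstruct entry (0,0,0) from the claimed factors: Σₗ aₗ[0]bₗ[0]cₗ[0] = (-3)·(-3)·(-2) + (-3)·(-3)·(-3) = -45, but T[0,0,0] = -39. The claim is false.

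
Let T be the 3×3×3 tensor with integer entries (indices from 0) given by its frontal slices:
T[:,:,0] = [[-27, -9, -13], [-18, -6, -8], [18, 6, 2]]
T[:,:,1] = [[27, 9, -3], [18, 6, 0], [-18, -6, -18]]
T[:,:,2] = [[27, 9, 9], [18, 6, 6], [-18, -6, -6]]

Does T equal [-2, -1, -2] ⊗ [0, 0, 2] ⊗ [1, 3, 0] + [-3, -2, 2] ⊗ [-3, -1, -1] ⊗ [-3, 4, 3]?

No

Reconstruct entry (0,0,1) from the claimed factors: Σₗ aₗ[0]bₗ[0]cₗ[1] = (-2)·(0)·(3) + (-3)·(-3)·(4) = 36, but T[0,0,1] = 27. The claim is false.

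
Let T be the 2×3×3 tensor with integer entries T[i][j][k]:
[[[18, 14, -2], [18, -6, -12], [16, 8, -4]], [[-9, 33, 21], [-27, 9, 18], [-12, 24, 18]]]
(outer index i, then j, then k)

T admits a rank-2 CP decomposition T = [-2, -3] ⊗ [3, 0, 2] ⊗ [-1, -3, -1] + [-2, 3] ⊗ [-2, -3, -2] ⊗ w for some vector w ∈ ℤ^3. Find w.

w = [3, -1, -2]

Subtract the known terms from T to get the rank-1 residual R = [-2, 3] ⊗ [-2, -3, -2] ⊗ w, so R[i,j,k] = a[i]·b[j]·w[k]. Pick indices with nonzero a[0]·b[0] = (-2)·(-2) = 4. Only the fibre through (0,0,·) is needed: R[0,0,:] = T[0,0,:] − Σₗ aₗ[0]bₗ[0]cₗ = [18, 14, -2] − (-2)·(3)·[-1, -3, -1] = [12, -4, -8]. Then w[k] = R[0,0,k] / 4 for each k, giving w = [12, -4, -8] / 4 = [3, -1, -2].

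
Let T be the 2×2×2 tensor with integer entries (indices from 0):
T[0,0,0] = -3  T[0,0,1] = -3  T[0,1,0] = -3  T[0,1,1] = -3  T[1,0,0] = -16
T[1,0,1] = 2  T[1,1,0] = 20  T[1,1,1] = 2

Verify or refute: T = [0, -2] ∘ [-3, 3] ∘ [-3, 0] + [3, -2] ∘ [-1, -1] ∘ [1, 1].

Yes

Reconstruct entrywise from the claimed factors. For example, T[1,0,1] = 2 and Σₗ aₗ[1]bₗ[0]cₗ[1] = (-2)·(-3)·(0) + (-2)·(-1)·(1) = 2; checking all 8 entries, every one matches. The claim holds.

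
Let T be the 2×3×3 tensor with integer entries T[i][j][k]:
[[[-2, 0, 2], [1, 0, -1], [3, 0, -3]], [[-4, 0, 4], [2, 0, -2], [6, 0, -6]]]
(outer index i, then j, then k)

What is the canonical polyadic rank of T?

1

Lower bound: T ≠ 0 (e.g. T[0,0,0] = -2), so rank(T) ≥ 1.
Upper bound: if T = a ⊗ b ⊗ c then every fibre of T is a multiple of the corresponding factor, so read the factors off the fibres through the nonzero entry T[0,0,0] = -2.
The mode-1 fibre T[:,0,0] = [-2, -4] gives a = (1, 2) (primitive direction); the mode-2 fibre T[0,:,0] = [-2, 1, 3] gives b = (2, -1, -3); then c[k] = T[0,0,k] / (a[0]·b[0]) = [-2, 0, 2] / 2 = (-1, 0, 1).
Expanding (1, 2) ⊗ (2, -1, -3) ⊗ (-1, 0, 1) reproduces all 18 entries of T, so T = (1, 2) ⊗ (2, -1, -3) ⊗ (-1, 0, 1) and rank(T) ≤ 1.
These bounds meet, so rank(T) = 1.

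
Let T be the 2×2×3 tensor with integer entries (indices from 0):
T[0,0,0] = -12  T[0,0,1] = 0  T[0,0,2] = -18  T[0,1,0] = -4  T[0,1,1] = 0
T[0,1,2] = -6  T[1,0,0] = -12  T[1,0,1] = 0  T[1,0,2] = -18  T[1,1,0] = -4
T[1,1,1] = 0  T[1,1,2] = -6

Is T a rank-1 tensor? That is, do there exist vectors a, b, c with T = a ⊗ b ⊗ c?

Yes

The mode-1 fibre T[:,0,0] = [-12, -12] gives a = (1, 1) (primitive direction); the mode-2 fibre T[0,:,0] = [-12, -4] gives b = (3, 1); then c[k] = T[0,0,k] / (a[0]·b[0]) = [-12, 0, -18] / 3 = (-4, 0, -6).
Expanding (1, 1) ⊗ (3, 1) ⊗ (-4, 0, -6) reproduces all 12 entries of T, so T = (1, 1) ⊗ (3, 1) ⊗ (-4, 0, -6) and rank(T) ≤ 1.
Equivalently every frontal slice T[:,:,k] is c[k] times the rank-1 matrix (1, 1) ⊗ (3, 1). So T has rank 1 (it is nonzero).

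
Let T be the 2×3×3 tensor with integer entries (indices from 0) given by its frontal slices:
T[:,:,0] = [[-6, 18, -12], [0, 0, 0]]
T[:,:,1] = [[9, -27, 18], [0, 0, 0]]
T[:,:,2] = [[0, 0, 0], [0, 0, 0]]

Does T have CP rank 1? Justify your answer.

Yes

If T = a ⊗ b ⊗ c then every fibre of T is a multiple of the corresponding factor, so read the factors off the fibres through the nonzero entry T[0,0,0] = -6.
The mode-1 fibre T[:,0,0] = [-6, 0] gives a = [1, 0] (primitive direction); the mode-2 fibre T[0,:,0] = [-6, 18, -12] gives b = [1, -3, 2]; then c[k] = T[0,0,k] / (a[0]·b[0]) = [-6, 9, 0] / 1 = [-6, 9, 0].
Expanding [1, 0] ⊗ [1, -3, 2] ⊗ [-6, 9, 0] reproduces all 18 entries of T, so T = [1, 0] ⊗ [1, -3, 2] ⊗ [-6, 9, 0] and rank(T) ≤ 1.
Equivalently every frontal slice T[:,:,k] is c[k] times the rank-1 matrix [1, 0] ⊗ [1, -3, 2]. So T has rank 1 (it is nonzero).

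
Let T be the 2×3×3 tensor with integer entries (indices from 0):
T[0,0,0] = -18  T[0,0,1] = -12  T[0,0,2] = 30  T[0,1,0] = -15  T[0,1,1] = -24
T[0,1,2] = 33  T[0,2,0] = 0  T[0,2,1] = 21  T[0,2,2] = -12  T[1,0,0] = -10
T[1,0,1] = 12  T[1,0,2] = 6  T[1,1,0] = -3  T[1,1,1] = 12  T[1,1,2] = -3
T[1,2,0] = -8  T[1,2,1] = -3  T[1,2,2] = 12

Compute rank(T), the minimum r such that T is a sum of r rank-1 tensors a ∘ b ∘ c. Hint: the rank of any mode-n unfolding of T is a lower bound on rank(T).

2

Lower bound: in the mode-3 unfolding of T (rows indexed by k, columns by (i,j)) the 2×2 minor on rows k ∈ {0, 1}, columns (i,j) ∈ {(0,0), (0,1)} is det [[-18, -15], [-12, -24]] = 252 ≠ 0, so that unfolding has rank ≥ 2 and hence rank(T) ≥ 2 (CP rank is at least every unfolding rank, though it can be larger).
Upper bound: with S_k = T[:,:,k], the two rank-1 terms a₁b₁ᵀ, a₂b₂ᵀ are the rank-1 members of the pencil x·S₀ + y·S₁.
The 2×2 minor of x·S₀ + y·S₁ on rows {0,1}, columns {0,1} is −96·x² − 240·xy + 144·y² = (-48)·(x + 3·y)(2·x − y), vanishing at (x:y) = (3:-1) and (1:2).
M₁ = 3·S₀ − S₁ = [[-42, -21, -21], [-42, -21, -21]] = (-21)·[1, 1][2, 1, 1]ᵀ and M₂ = S₀ + 2·S₁ = [[-42, -63, 42], [14, 21, -14]] = (-7)·[3, -1][2, 3, -2]ᵀ, so take a₁ = [1, 1], b₁ = [2, 1, 1], a₂ = [3, -1], b₂ = [2, 3, -2].
Each slice is an integer combination of E₁ = a₁b₁ᵀ and E₂ = a₂b₂ᵀ: S₀ = −6·E₁ − E₂, S₁ = 3·E₁ − 3·E₂, S₂ = 6·E₁ + 3·E₂; reading off coefficients, c₁ = [-6, 3, 6] and c₂ = [-1, -3, 3].
Hence T = [1, 1] ∘ [2, 1, 1] ∘ [-6, 3, 6] + [3, -1] ∘ [2, 3, -2] ∘ [-1, -3, 3], so rank(T) ≤ 2.
These bounds meet, so rank(T) = 2.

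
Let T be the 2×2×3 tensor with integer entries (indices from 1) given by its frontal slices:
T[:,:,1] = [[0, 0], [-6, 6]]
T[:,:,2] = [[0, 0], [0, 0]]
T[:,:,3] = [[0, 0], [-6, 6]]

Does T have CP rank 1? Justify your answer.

Yes

If T = a (x) b (x) c then every fibre of T is a multiple of the corresponding factor, so read the factors off the fibres through the nonzero entry T[2,1,1] = -6.
The mode-1 fibre T[:,1,1] = [0, -6] gives a = [0, 1] (primitive direction); the mode-2 fibre T[2,:,1] = [-6, 6] gives b = [1, -1]; then c[k] = T[2,1,k] / (a[2]·b[1]) = [-6, 0, -6] / 1 = [-6, 0, -6].
Expanding [0, 1] (x) [1, -1] (x) [-6, 0, -6] reproduces all 12 entries of T, so T = [0, 1] (x) [1, -1] (x) [-6, 0, -6] and rank(T) ≤ 1.
Equivalently every frontal slice T[:,:,k] is c[k] times the rank-1 matrix [0, 1] (x) [1, -1]. So T has rank 1 (it is nonzero).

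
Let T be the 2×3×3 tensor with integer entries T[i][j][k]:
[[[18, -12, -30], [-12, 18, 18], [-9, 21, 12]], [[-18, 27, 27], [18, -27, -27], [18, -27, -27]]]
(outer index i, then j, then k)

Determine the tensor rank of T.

2

Lower bound: the mode-3 unfolding of T (rows indexed by k, columns by (i,j) = (0,0), (0,1), (0,2), (1,0), (1,1), (1,2)) is [[18, -12, -9, -18, 18, 18], [-12, 18, 21, 27, -27, -27], [-30, 18, 12, 27, -27, -27]].
There the 2×2 minor on rows k ∈ {0, 1}, columns (i,j) ∈ {(0,0), (0,1)} is det [[18, -12], [-12, 18]] = 180 ≠ 0, so this unfolding has rank ≥ 2; CP rank is at least every unfolding rank, so rank(T) ≥ 2. (This is only a lower bound: in general the CP rank may exceed every unfolding rank, so we still need to exhibit 2 rank-1 terms summing to T.)
Upper bound — finding two terms. Write S_k = T[:,:,k] for the frontal slices: S₀ = [[18, -12, -9], [-18, 18, 18]], S₁ = [[-12, 18, 21], [27, -27, -27]], S₂ = [[-30, 18, 12], [27, -27, -27]].
If T = a₁ ⊗ b₁ ⊗ c₁ + a₂ ⊗ b₂ ⊗ c₂ then each S_k = c₁[k]·a₁b₁ᵀ + c₂[k]·a₂b₂ᵀ. S₀ and S₁ are linearly independent, so a₁b₁ᵀ and a₂b₂ᵀ must span the same plane of matrices: they are the rank-1 matrices of the form x·S₀ + y·S₁.
The 2×2 minor of x·S₀ + y·S₁ on rows {0,1}, columns {0,1} is 108·x² − 54·xy − 162·y² = 54·(2·x − 3·y)(x + y), vanishing at (x:y) = (3:2) and (1:-1).
M₁ = 3·S₀ + 2·S₁ = [[30, 0, 15], [0, 0, 0]] = 15·[1, 0][2, 0, 1]ᵀ and M₂ = S₀ − S₁ = [[30, -30, -30], [-45, 45, 45]] = 15·[2, -3][1, -1, -1]ᵀ, so take a₁ = [1, 0], b₁ = [2, 0, 1], a₂ = [2, -3], b₂ = [1, -1, -1].
Each slice is an integer combination of E₁ = a₁b₁ᵀ and E₂ = a₂b₂ᵀ: S₀ = 3·E₁ + 6·E₂, S₁ = 3·E₁ − 9·E₂, S₂ = −6·E₁ − 9·E₂; reading off coefficients, c₁ = [3, 3, -6] and c₂ = [6, -9, -9].
Hence T = [1, 0] ⊗ [2, 0, 1] ⊗ [3, 3, -6] + [2, -3] ⊗ [1, -1, -1] ⊗ [6, -9, -9], so rank(T) ≤ 2.
These bounds meet, so rank(T) = 2.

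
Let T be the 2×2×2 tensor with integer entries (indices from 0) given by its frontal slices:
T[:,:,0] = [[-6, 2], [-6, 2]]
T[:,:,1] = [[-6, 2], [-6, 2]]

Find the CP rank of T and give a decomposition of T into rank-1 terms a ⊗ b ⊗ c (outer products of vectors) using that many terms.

rank(T) = 1

Lower bound: T ≠ 0 (e.g. T[0,0,0] = -6), so rank(T) ≥ 1.
Upper bound: if T = a ⊗ b ⊗ c then every fibre of T is a multiple of the corresponding factor, so read the factors off the fibres through the nonzero entry T[0,0,0] = -6.
The mode-1 fibre T[:,0,0] = [-6, -6] gives a = [1, 1] (primitive direction); the mode-2 fibre T[0,:,0] = [-6, 2] gives b = [3, -1]; then c[k] = T[0,0,k] / (a[0]·b[0]) = [-6, -6] / 3 = [-2, -2].
Expanding [1, 1] ⊗ [3, -1] ⊗ [-2, -2] reproduces all 8 entries of T, so T = [1, 1] ⊗ [3, -1] ⊗ [-2, -2] and rank(T) ≤ 1.
These bounds meet, so rank(T) = 1.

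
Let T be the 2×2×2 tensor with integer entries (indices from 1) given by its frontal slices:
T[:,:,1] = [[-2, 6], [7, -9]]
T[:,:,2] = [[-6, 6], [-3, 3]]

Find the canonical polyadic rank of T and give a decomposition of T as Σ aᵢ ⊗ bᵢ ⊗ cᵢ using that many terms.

Lower bound: the mode-3 unfolding of T (rows indexed by k, columns by (i,j) = (1,1), (1,2), (2,1), (2,2)) is [[-2, 6, 7, -9], [-6, 6, -3, 3]].
There the 2×2 minor on rows k ∈ {1, 2}, columns (i,j) ∈ {(1,1), (1,2)} is det [[-2, 6], [-6, 6]] = 24 ≠ 0, so this unfolding has rank ≥ 2; CP rank is at least every unfolding rank, so rank(T) ≥ 2. (Flattening ranks never certify an upper bound on CP rank; for that we must actually write T with 2 rank-1 terms.)
Upper bound — finding two terms. Write S_k = T[:,:,k] for the frontal slices: S₁ = [[-2, 6], [7, -9]], S₂ = [[-6, 6], [-3, 3]].
If T = a₁ ⊗ b₁ ⊗ c₁ + a₂ ⊗ b₂ ⊗ c₂ then each S_k = c₁[k]·a₁b₁ᵀ + c₂[k]·a₂b₂ᵀ. S₁ and S₂ are linearly independent, so a₁b₁ᵀ and a₂b₂ᵀ must span the same plane of matrices: they are the rank-1 matrices of the form x·S₁ + y·S₂.
det(x·S₁ + y·S₂) is −24·x² + 24·xy = (-24)·(x − y)(x), vanishing at (x:y) = (1:1) and (0:1).
M₁ = S₁ + S₂ = [[-8, 12], [4, -6]] = (-2)·[2, -1][2, -3]ᵀ and M₂ = S₂ = [[-6, 6], [-3, 3]] = (-3)·[2, 1][1, -1]ᵀ, so take a₁ = [2, -1], b₁ = [2, -3], a₂ = [2, 1], b₂ = [1, -1].
Each slice is an integer combination of E₁ = a₁b₁ᵀ and E₂ = a₂b₂ᵀ: S₁ = −2·E₁ + 3·E₂, S₂ = −3·E₂; reading off coefficients, c₁ = [-2, 0] and c₂ = [3, -3].
Hence T = [2, -1] ⊗ [2, -3] ⊗ [-2, 0] + [2, 1] ⊗ [1, -1] ⊗ [3, -3], so rank(T) ≤ 2.
These bounds meet, so rank(T) = 2.
Check entry T[2,1,1] = 7: (-1)·(2)·(-2) + (1)·(1)·(3) = 7.

rank(T) = 2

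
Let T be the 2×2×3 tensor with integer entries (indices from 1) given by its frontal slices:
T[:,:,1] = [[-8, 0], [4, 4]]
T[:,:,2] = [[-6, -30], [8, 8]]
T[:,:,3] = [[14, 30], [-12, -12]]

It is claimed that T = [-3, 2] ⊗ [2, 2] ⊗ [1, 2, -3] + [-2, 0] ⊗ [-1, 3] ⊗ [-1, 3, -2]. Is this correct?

Yes

Reconstruct entrywise from the claimed factors. For example, T[2,2,2] = 8 and Σₗ aₗ[2]bₗ[2]cₗ[2] = (2)·(2)·(2) + (0)·(3)·(3) = 8; checking all 12 entries, every one matches. The claim holds.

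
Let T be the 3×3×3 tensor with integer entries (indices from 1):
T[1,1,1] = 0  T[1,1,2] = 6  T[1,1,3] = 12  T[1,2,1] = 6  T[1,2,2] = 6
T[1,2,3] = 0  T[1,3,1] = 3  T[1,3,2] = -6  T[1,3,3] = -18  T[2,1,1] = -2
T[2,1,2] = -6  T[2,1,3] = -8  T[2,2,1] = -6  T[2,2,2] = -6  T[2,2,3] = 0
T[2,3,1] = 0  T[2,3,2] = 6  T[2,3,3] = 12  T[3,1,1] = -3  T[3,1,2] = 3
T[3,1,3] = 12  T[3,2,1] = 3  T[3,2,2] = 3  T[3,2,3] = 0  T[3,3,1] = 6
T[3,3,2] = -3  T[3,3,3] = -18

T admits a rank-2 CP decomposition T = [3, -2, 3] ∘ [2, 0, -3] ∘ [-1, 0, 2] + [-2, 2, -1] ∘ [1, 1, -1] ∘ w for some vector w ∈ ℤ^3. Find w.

Subtract the known terms from T to get the rank-1 residual R = [-2, 2, -1] ∘ [1, 1, -1] ∘ w, so R[i,j,k] = a[i]·b[j]·w[k]. Pick indices with nonzero a[1]·b[1] = (-2)·(1) = -2. Only the fibre through (1,1,·) is needed: R[1,1,:] = T[1,1,:] − Σₗ aₗ[1]bₗ[1]cₗ = [0, 6, 12] − (3)·(2)·[-1, 0, 2] = [6, 6, 0]. Then w[k] = R[1,1,k] / -2 for each k, giving w = [6, 6, 0] / -2 = [-3, -3, 0].

w = [-3, -3, 0]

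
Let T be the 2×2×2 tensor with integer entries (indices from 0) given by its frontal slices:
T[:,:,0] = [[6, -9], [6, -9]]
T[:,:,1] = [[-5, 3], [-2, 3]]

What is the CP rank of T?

Lower bound: the mode-1 unfolding of T (rows indexed by i, columns by (j,k) = (0,0), (0,1), (1,0), (1,1)) is [[6, -5, -9, 3], [6, -2, -9, 3]].
There the 2×2 minor on rows i ∈ {0, 1}, columns (j,k) ∈ {(0,0), (0,1)} is det [[6, -5], [6, -2]] = 18 ≠ 0, so this unfolding has rank ≥ 2; CP rank is at least every unfolding rank, so rank(T) ≥ 2. (Flattening ranks never certify an upper bound on CP rank; for that we must actually write T with 2 rank-1 terms.)
Upper bound — finding two terms. Write S_k = T[:,:,k] for the frontal slices: S₀ = [[6, -9], [6, -9]], S₁ = [[-5, 3], [-2, 3]].
If T = a₁ ⊗ b₁ ⊗ c₁ + a₂ ⊗ b₂ ⊗ c₂ then each S_k = c₁[k]·a₁b₁ᵀ + c₂[k]·a₂b₂ᵀ. S₀ and S₁ are linearly independent, so a₁b₁ᵀ and a₂b₂ᵀ must span the same plane of matrices: they are the rank-1 matrices of the form x·S₀ + y·S₁.
det(x·S₀ + y·S₁) is 27·xy − 9·y² = 9·(3·x − y)(y), vanishing at (x:y) = (1:3) and (1:0).
M₁ = S₀ + 3·S₁ = [[-9, 0], [0, 0]] = (-9)·[1, 0][1, 0]ᵀ and M₂ = S₀ = [[6, -9], [6, -9]] = 3·[1, 1][2, -3]ᵀ, so take a₁ = [1, 0], b₁ = [1, 0], a₂ = [1, 1], b₂ = [2, -3].
Each slice is an integer combination of E₁ = a₁b₁ᵀ and E₂ = a₂b₂ᵀ: S₀ = 3·E₂, S₁ = −3·E₁ − E₂; reading off coefficients, c₁ = [0, -3] and c₂ = [3, -1].
Hence T = [1, 0] ⊗ [1, 0] ⊗ [0, -3] + [1, 1] ⊗ [2, -3] ⊗ [3, -1], so rank(T) ≤ 2.
These bounds meet, so rank(T) = 2.
Check entry T[1,0,1] = -2: (0)·(1)·(-3) + (1)·(2)·(-1) = -2.

2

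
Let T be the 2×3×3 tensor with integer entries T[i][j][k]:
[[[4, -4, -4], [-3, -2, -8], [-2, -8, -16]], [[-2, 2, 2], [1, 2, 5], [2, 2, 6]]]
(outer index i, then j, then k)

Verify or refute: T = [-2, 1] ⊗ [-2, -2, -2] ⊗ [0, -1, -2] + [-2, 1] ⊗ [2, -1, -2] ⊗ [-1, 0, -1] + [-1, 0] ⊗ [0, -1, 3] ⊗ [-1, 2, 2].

Reconstruct entry (0,2,0) from the claimed factors: Σₗ aₗ[0]bₗ[2]cₗ[0] = (-2)·(-2)·(0) + (-2)·(-2)·(-1) + (-1)·(3)·(-1) = -1, but T[0,2,0] = -2. The claim is false.

No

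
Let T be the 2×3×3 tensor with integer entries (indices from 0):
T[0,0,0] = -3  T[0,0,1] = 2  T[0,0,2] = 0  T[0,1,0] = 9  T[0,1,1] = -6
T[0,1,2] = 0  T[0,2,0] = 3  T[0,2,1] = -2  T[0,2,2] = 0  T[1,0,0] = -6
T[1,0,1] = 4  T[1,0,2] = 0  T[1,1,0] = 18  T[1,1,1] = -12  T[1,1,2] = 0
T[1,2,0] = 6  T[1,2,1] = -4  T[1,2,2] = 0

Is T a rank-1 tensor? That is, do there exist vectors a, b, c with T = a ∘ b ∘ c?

If T = a ∘ b ∘ c then every fibre of T is a multiple of the corresponding factor, so read the factors off the fibres through the nonzero entry T[0,0,0] = -3.
The mode-1 fibre T[:,0,0] = [-3, -6] gives a = [1, 2] (primitive direction); the mode-2 fibre T[0,:,0] = [-3, 9, 3] gives b = [1, -3, -1]; then c[k] = T[0,0,k] / (a[0]·b[0]) = [-3, 2, 0] / 1 = [-3, 2, 0].
Expanding [1, 2] ∘ [1, -3, -1] ∘ [-3, 2, 0] reproduces all 18 entries of T, so T = [1, 2] ∘ [1, -3, -1] ∘ [-3, 2, 0] and rank(T) ≤ 1.
Equivalently every frontal slice T[:,:,k] is c[k] times the rank-1 matrix [1, 2] ∘ [1, -3, -1]. So T has rank 1 (it is nonzero).

Yes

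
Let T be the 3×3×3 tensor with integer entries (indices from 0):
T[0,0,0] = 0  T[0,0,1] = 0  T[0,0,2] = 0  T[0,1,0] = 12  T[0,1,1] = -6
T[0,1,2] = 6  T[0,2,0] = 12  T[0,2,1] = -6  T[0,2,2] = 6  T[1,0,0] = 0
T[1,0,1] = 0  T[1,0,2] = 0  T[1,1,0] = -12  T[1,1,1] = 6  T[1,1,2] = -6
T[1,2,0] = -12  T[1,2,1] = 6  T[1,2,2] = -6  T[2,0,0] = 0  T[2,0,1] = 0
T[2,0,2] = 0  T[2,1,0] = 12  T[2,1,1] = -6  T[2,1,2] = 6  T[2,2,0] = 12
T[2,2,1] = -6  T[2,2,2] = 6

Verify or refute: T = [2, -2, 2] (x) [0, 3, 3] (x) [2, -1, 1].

Reconstruct entrywise from the claimed factors. For example, T[0,1,2] = 6 and Σₗ aₗ[0]bₗ[1]cₗ[2] = (2)·(3)·(1) = 6; checking all 27 entries, every one matches. The claim holds.

Yes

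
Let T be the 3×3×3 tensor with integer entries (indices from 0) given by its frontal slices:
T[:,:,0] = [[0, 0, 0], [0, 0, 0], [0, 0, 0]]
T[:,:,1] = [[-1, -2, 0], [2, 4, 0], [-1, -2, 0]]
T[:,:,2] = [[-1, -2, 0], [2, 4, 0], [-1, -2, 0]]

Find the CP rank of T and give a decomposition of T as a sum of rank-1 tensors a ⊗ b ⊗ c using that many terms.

Lower bound: T ≠ 0 (e.g. T[0,0,1] = -1), so rank(T) ≥ 1.
Upper bound: the mode-1 fibre T[:,0,1] = [-1, 2, -1] gives a = [1, -2, 1] (primitive direction); the mode-2 fibre T[0,:,1] = [-1, -2, 0] gives b = [1, 2, 0]; then c[k] = T[0,0,k] / (a[0]·b[0]) = [0, -1, -1] / 1 = [0, -1, -1].
Expanding [1, -2, 1] ⊗ [1, 2, 0] ⊗ [0, -1, -1] reproduces all 27 entries of T, so T = [1, -2, 1] ⊗ [1, 2, 0] ⊗ [0, -1, -1] and rank(T) ≤ 1.
These bounds meet, so rank(T) = 1.

rank(T) = 1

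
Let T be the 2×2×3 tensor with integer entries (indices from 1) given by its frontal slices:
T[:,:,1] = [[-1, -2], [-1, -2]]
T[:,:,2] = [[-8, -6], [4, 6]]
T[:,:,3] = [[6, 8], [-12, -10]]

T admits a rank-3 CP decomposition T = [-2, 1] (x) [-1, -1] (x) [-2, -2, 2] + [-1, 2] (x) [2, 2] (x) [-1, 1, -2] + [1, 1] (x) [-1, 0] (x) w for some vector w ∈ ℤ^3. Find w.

Subtract the known terms from T to get the rank-1 residual R = [1, 1] (x) [-1, 0] (x) w, so R[i,j,k] = a[i]·b[j]·w[k]. Pick indices with nonzero a[1]·b[1] = (1)·(-1) = -1. Only the fibre through (1,1,·) is needed: R[1,1,:] = T[1,1,:] − Σₗ aₗ[1]bₗ[1]cₗ = [-1, -8, 6] − (-2)·(-1)·[-2, -2, 2] − (-1)·(2)·[-1, 1, -2] = [1, -2, -2]. Then w[k] = R[1,1,k] / -1 for each k, giving w = [1, -2, -2] / -1 = [-1, 2, 2].

w = [-1, 2, 2]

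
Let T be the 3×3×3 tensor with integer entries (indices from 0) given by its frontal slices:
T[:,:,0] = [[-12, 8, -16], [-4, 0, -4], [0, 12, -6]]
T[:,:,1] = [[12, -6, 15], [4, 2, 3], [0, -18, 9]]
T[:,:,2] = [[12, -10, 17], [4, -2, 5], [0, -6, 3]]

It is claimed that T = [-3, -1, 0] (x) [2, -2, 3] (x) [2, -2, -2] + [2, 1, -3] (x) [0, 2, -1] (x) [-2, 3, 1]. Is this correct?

No

Reconstruct entry (0,1,0) from the claimed factors: Σₗ aₗ[0]bₗ[1]cₗ[0] = (-3)·(-2)·(2) + (2)·(2)·(-2) = 4, but T[0,1,0] = 8. The claim is false.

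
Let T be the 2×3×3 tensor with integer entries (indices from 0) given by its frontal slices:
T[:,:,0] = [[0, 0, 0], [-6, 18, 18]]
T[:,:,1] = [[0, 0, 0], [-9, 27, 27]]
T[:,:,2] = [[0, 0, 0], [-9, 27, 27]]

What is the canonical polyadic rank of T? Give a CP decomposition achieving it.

rank(T) = 1

Lower bound: T ≠ 0 (e.g. T[1,0,0] = -6), so rank(T) ≥ 1.
Upper bound: if T = a (x) b (x) c then every fibre of T is a multiple of the corresponding factor, so read the factors off the fibres through the nonzero entry T[1,0,0] = -6.
The mode-1 fibre T[:,0,0] = [0, -6] gives a = [0, 1] (primitive direction); the mode-2 fibre T[1,:,0] = [-6, 18, 18] gives b = [1, -3, -3]; then c[k] = T[1,0,k] / (a[1]·b[0]) = [-6, -9, -9] / 1 = [-6, -9, -9].
Expanding [0, 1] (x) [1, -3, -3] (x) [-6, -9, -9] reproduces all 18 entries of T, so T = [0, 1] (x) [1, -3, -3] (x) [-6, -9, -9] and rank(T) ≤ 1.
These bounds meet, so rank(T) = 1.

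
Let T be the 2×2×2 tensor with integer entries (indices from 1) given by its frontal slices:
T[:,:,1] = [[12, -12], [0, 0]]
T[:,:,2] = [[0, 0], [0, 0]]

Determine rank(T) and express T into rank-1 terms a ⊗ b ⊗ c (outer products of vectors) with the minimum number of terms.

Lower bound: T ≠ 0 (e.g. T[1,1,1] = 12), so rank(T) ≥ 1.
Upper bound: if T = a ⊗ b ⊗ c then every fibre of T is a multiple of the corresponding factor, so read the factors off the fibres through the nonzero entry T[1,1,1] = 12.
The mode-1 fibre T[:,1,1] = [12, 0] gives a = [1, 0] (primitive direction); the mode-2 fibre T[1,:,1] = [12, -12] gives b = [1, -1]; then c[k] = T[1,1,k] / (a[1]·b[1]) = [12, 0] / 1 = [12, 0].
Expanding [1, 0] ⊗ [1, -1] ⊗ [12, 0] reproduces all 8 entries of T, so T = [1, 0] ⊗ [1, -1] ⊗ [12, 0] and rank(T) ≤ 1.
These bounds meet, so rank(T) = 1.
Check entry T[2,1,1] = 0: (0)·(1)·(12) = 0.

rank(T) = 1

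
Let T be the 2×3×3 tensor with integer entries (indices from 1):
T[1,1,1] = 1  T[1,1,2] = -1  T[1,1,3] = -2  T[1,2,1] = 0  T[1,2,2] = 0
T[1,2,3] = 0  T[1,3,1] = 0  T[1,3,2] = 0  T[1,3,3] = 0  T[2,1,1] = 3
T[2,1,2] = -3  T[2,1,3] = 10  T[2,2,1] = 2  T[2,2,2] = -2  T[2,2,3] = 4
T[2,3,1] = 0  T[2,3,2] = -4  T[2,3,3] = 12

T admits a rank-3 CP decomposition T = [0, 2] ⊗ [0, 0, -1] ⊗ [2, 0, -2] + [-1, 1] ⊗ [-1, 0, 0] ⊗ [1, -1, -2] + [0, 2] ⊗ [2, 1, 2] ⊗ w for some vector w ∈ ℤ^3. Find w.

w = [1, -1, 2]

Subtract the known terms from T to get the rank-1 residual R = [0, 2] ⊗ [2, 1, 2] ⊗ w, so R[i,j,k] = a[i]·b[j]·w[k]. Pick indices with nonzero a[2]·b[1] = (2)·(2) = 4. Only the fibre through (2,1,·) is needed: R[2,1,:] = T[2,1,:] − Σₗ aₗ[2]bₗ[1]cₗ = [3, -3, 10] − (2)·(0)·[2, 0, -2] − (1)·(-1)·[1, -1, -2] = [4, -4, 8]. Then w[k] = R[2,1,k] / 4 for each k, giving w = [4, -4, 8] / 4 = [1, -1, 2].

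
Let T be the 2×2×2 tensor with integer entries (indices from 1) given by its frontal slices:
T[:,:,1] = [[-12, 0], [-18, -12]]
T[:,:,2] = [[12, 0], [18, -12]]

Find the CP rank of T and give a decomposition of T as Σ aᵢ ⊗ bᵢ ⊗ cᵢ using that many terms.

rank(T) = 2

Lower bound: in the mode-2 unfolding of T (rows indexed by j, columns by (i,k)) the 2×2 minor on rows j ∈ {1, 2}, columns (i,k) ∈ {(1,1), (2,1)} is det [[-12, -18], [0, -12]] = 144 ≠ 0, so that unfolding has rank ≥ 2 and hence rank(T) ≥ 2 (CP rank is at least every unfolding rank, though it can be larger).
Upper bound: with S_k = T[:,:,k], the two rank-1 terms a₁b₁ᵀ, a₂b₂ᵀ are the rank-1 members of the pencil x·S₁ + y·S₂.
det(x·S₁ + y·S₂) is 144·x² − 144·y² = 144·(x − y)(x + y), vanishing at (x:y) = (1:1) and (1:-1).
M₁ = S₁ + S₂ = [[0, 0], [0, -24]] = (-24)·[0, 1][0, 1]ᵀ and M₂ = S₁ − S₂ = [[-24, 0], [-36, 0]] = (-12)·[2, 3][1, 0]ᵀ, so take a₁ = [0, 1], b₁ = [0, 1], a₂ = [2, 3], b₂ = [1, 0].
Each slice is an integer combination of E₁ = a₁b₁ᵀ and E₂ = a₂b₂ᵀ: S₁ = −12·E₁ − 6·E₂, S₂ = −12·E₁ + 6·E₂; reading off coefficients, c₁ = [-12, -12] and c₂ = [-6, 6].
Hence T = [0, 1] ⊗ [0, 1] ⊗ [-12, -12] + [2, 3] ⊗ [1, 0] ⊗ [-6, 6], so rank(T) ≤ 2.
These bounds meet, so rank(T) = 2.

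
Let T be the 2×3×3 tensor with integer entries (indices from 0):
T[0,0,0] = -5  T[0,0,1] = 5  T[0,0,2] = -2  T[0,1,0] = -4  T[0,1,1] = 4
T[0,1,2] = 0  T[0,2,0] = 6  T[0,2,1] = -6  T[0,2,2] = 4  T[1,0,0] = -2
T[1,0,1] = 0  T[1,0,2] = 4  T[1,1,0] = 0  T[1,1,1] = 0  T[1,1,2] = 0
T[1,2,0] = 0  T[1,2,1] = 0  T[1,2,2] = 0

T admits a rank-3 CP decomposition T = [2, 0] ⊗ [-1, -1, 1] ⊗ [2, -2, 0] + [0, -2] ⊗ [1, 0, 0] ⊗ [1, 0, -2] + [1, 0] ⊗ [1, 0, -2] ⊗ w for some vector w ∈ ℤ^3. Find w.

Subtract the known terms from T to get the rank-1 residual R = [1, 0] ⊗ [1, 0, -2] ⊗ w, so R[i,j,k] = a[i]·b[j]·w[k]. Pick indices with nonzero a[0]·b[0] = (1)·(1) = 1. Only the fibre through (0,0,·) is needed: R[0,0,:] = T[0,0,:] − Σₗ aₗ[0]bₗ[0]cₗ = [-5, 5, -2] − (2)·(-1)·[2, -2, 0] − (0)·(1)·[1, 0, -2] = [-1, 1, -2]. Then w[k] = R[0,0,k] / 1 for each k, giving w = [-1, 1, -2] / 1 = [-1, 1, -2].

w = [-1, 1, -2]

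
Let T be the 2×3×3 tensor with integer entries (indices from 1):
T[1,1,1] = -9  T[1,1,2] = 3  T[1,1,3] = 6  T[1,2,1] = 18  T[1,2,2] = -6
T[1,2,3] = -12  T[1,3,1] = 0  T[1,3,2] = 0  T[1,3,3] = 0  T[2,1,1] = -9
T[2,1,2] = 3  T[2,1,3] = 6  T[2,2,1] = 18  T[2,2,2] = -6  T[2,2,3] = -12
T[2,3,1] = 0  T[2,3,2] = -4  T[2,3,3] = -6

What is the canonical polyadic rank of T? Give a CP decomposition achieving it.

rank(T) = 2

Lower bound: in the mode-2 unfolding of T (rows indexed by j, columns by (i,k)) the 2×2 minor on rows j ∈ {1, 3}, columns (i,k) ∈ {(1,1), (2,2)} is det [[-9, 3], [0, -4]] = 36 ≠ 0, so that unfolding has rank ≥ 2 and hence rank(T) ≥ 2 (CP rank is at least every unfolding rank, though it can be larger).
Upper bound: with S_k = T[:,:,k], the two rank-1 terms a₁b₁ᵀ, a₂b₂ᵀ are the rank-1 members of the pencil x·S₁ + y·S₂.
The 2×2 minor of x·S₁ + y·S₂ on rows {1,2}, columns {1,3} is 36·xy − 12·y² = 12·(3·x − y)(y), vanishing at (x:y) = (1:3) and (1:0).
M₁ = S₁ + 3·S₂ = [[0, 0, 0], [0, 0, -12]] = (-12)·(0, 1)(0, 0, 1)ᵀ and M₂ = S₁ = [[-9, 18, 0], [-9, 18, 0]] = (-9)·(1, 1)(1, -2, 0)ᵀ, so take a₁ = (0, 1), b₁ = (0, 0, 1), a₂ = (1, 1), b₂ = (1, -2, 0).
Each slice is an integer combination of E₁ = a₁b₁ᵀ and E₂ = a₂b₂ᵀ: S₁ = −9·E₂, S₂ = −4·E₁ + 3·E₂, S₃ = −6·E₁ + 6·E₂; reading off coefficients, c₁ = (0, -4, -6) and c₂ = (-9, 3, 6).
Hence T = (0, 1) ⊗ (0, 0, 1) ⊗ (0, -4, -6) + (1, 1) ⊗ (1, -2, 0) ⊗ (-9, 3, 6), so rank(T) ≤ 2.
These bounds meet, so rank(T) = 2.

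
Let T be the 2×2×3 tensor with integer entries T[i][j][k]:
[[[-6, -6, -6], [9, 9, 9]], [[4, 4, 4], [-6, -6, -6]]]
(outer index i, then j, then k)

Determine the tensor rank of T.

1

Lower bound: T ≠ 0 (e.g. T[0,0,0] = -6), so rank(T) ≥ 1.
Upper bound: the mode-1 fibre T[:,0,0] = [-6, 4] gives a = [3, -2] (primitive direction); the mode-2 fibre T[0,:,0] = [-6, 9] gives b = [2, -3]; then c[k] = T[0,0,k] / (a[0]·b[0]) = [-6, -6, -6] / 6 = [-1, -1, -1].
Expanding [3, -2] ∘ [2, -3] ∘ [-1, -1, -1] reproduces all 12 entries of T, so T = [3, -2] ∘ [2, -3] ∘ [-1, -1, -1] and rank(T) ≤ 1.
These bounds meet, so rank(T) = 1.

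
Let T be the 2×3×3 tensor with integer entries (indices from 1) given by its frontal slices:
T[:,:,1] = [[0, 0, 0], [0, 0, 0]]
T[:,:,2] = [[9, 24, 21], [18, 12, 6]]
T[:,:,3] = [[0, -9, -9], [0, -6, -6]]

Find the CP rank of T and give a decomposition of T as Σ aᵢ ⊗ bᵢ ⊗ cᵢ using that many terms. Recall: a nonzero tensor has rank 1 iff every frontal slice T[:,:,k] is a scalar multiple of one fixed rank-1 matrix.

Lower bound: in the mode-3 unfolding of T (rows indexed by k, columns by (i,j)) the 2×2 minor on rows k ∈ {2, 3}, columns (i,j) ∈ {(1,1), (1,2)} is det [[9, 24], [0, -9]] = -81 ≠ 0, so that unfolding has rank ≥ 2 and hence rank(T) ≥ 2 (CP rank is at least every unfolding rank, though it can be larger).
Upper bound: with S_k = T[:,:,k], the two rank-1 terms a₁b₁ᵀ, a₂b₂ᵀ are the rank-1 members of the pencil x·S₂ + y·S₃.
The 2×2 minor of x·S₂ + y·S₃ on rows {1,2}, columns {1,2} is −324·x² + 108·xy = (-108)·(3·x − y)(x), vanishing at (x:y) = (1:3) and (0:1).
M₁ = S₂ + 3·S₃ = [[9, -3, -6], [18, -6, -12]] = 3·(1, 2)(3, -1, -2)ᵀ and M₂ = S₃ = [[0, -9, -9], [0, -6, -6]] = (-3)·(3, 2)(0, 1, 1)ᵀ, so take a₁ = (1, 2), b₁ = (3, -1, -2), a₂ = (3, 2), b₂ = (0, 1, 1).
Each slice is an integer combination of E₁ = a₁b₁ᵀ and E₂ = a₂b₂ᵀ: S₁ = 0, S₂ = 3·E₁ + 9·E₂, S₃ = −3·E₂; reading off coefficients, c₁ = (0, 3, 0) and c₂ = (0, 9, -3).
Hence T = (1, 2) ⊗ (3, -1, -2) ⊗ (0, 3, 0) + (3, 2) ⊗ (0, 1, 1) ⊗ (0, 9, -3), so rank(T) ≤ 2.
These bounds meet, so rank(T) = 2.

rank(T) = 2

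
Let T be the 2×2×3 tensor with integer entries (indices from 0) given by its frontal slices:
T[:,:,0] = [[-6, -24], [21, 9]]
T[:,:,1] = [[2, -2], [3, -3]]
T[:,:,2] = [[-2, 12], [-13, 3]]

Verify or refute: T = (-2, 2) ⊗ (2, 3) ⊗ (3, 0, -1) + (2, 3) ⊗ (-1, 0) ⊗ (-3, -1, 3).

No

Reconstruct entry (0,1,0) from the claimed factors: Σₗ aₗ[0]bₗ[1]cₗ[0] = (-2)·(3)·(3) + (2)·(0)·(-3) = -18, but T[0,1,0] = -24. The claim is false.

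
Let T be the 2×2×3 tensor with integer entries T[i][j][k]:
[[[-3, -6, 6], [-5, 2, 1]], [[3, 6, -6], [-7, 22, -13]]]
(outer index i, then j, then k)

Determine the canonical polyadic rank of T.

2

Lower bound: the mode-2 unfolding of T (rows indexed by j, columns by (i,k) = (0,0), (0,1), (0,2), (1,0), (1,1), (1,2)) is [[-3, -6, 6, 3, 6, -6], [-5, 2, 1, -7, 22, -13]].
There the 2×2 minor on rows j ∈ {0, 1}, columns (i,k) ∈ {(0,0), (0,1)} is det [[-3, -6], [-5, 2]] = -36 ≠ 0, so this unfolding has rank ≥ 2; CP rank is at least every unfolding rank, so rank(T) ≥ 2. (This is only a lower bound: in general the CP rank may exceed every unfolding rank, so we still need to exhibit 2 rank-1 terms summing to T.)
Upper bound — finding two terms. Write S_k = T[:,:,k] for the frontal slices: S₀ = [[-3, -5], [3, -7]], S₁ = [[-6, 2], [6, 22]], S₂ = [[6, 1], [-6, -13]].
If T = a₁ ⊗ b₁ ⊗ c₁ + a₂ ⊗ b₂ ⊗ c₂ then each S_k = c₁[k]·a₁b₁ᵀ + c₂[k]·a₂b₂ᵀ. S₀ and S₁ are linearly independent, so a₁b₁ᵀ and a₂b₂ᵀ must span the same plane of matrices: they are the rank-1 matrices of the form x·S₀ + y·S₁.
det(x·S₀ + y·S₁) is 36·x² − 144·y² = 36·(x − 2·y)(x + 2·y), vanishing at (x:y) = (2:1) and (2:-1).
M₁ = 2·S₀ + S₁ = [[-12, -8], [12, 8]] = (-4)·(1, -1)(3, 2)ᵀ and M₂ = 2·S₀ − S₁ = [[0, -12], [0, -36]] = (-12)·(1, 3)(0, 1)ᵀ, so take a₁ = (1, -1), b₁ = (3, 2), a₂ = (1, 3), b₂ = (0, 1).
Each slice is an integer combination of E₁ = a₁b₁ᵀ and E₂ = a₂b₂ᵀ: S₀ = −E₁ − 3·E₂, S₁ = −2·E₁ + 6·E₂, S₂ = 2·E₁ − 3·E₂; reading off coefficients, c₁ = (-1, -2, 2) and c₂ = (-3, 6, -3).
Hence T = (1, -1) ⊗ (3, 2) ⊗ (-1, -2, 2) + (1, 3) ⊗ (0, 1) ⊗ (-3, 6, -3), so rank(T) ≤ 2.
These bounds meet, so rank(T) = 2.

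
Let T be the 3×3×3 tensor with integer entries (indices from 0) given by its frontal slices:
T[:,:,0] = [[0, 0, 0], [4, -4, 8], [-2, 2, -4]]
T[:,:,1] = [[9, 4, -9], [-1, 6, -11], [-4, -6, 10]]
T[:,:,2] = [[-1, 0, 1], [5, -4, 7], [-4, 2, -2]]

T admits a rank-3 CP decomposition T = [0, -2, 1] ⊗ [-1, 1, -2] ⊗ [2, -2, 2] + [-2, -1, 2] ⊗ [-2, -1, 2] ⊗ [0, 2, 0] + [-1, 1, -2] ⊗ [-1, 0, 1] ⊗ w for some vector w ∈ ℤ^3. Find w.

w = [0, 1, -1]

Subtract the known terms from T to get the rank-1 residual R = [-1, 1, -2] ⊗ [-1, 0, 1] ⊗ w, so R[i,j,k] = a[i]·b[j]·w[k]. Pick indices with nonzero a[0]·b[0] = (-1)·(-1) = 1. Only the fibre through (0,0,·) is needed: R[0,0,:] = T[0,0,:] − Σₗ aₗ[0]bₗ[0]cₗ = [0, 9, -1] − (0)·(-1)·[2, -2, 2] − (-2)·(-2)·[0, 2, 0] = [0, 1, -1]. Then w[k] = R[0,0,k] / 1 for each k, giving w = [0, 1, -1] / 1 = [0, 1, -1].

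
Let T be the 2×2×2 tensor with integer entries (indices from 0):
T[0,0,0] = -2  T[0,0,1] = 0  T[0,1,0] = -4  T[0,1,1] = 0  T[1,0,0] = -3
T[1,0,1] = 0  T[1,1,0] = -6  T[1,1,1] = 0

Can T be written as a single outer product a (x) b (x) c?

If T = a (x) b (x) c then every fibre of T is a multiple of the corresponding factor, so read the factors off the fibres through the nonzero entry T[0,0,0] = -2.
The mode-1 fibre T[:,0,0] = [-2, -3] gives a = [2, 3] (primitive direction); the mode-2 fibre T[0,:,0] = [-2, -4] gives b = [1, 2]; then c[k] = T[0,0,k] / (a[0]·b[0]) = [-2, 0] / 2 = [-1, 0].
Expanding [2, 3] (x) [1, 2] (x) [-1, 0] reproduces all 8 entries of T, so T = [2, 3] (x) [1, 2] (x) [-1, 0] and rank(T) ≤ 1.
Equivalently every frontal slice T[:,:,k] is c[k] times the rank-1 matrix [2, 3] (x) [1, 2]. So T has rank 1 (it is nonzero).

Yes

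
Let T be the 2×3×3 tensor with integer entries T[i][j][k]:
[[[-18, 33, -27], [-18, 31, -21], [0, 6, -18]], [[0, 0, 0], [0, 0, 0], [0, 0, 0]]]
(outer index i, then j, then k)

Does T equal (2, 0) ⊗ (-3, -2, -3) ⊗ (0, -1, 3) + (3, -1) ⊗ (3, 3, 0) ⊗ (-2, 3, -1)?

Reconstruct entry (1,0,0) from the claimed factors: Σₗ aₗ[1]bₗ[0]cₗ[0] = (0)·(-3)·(0) + (-1)·(3)·(-2) = 6, but T[1,0,0] = 0. The claim is false.

No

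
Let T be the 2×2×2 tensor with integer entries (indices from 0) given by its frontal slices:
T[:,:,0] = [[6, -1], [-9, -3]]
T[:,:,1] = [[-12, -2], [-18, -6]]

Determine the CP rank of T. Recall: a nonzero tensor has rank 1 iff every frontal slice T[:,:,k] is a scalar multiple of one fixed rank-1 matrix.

2

Lower bound: the mode-1 unfolding of T (rows indexed by i, columns by (j,k) = (0,0), (0,1), (1,0), (1,1)) is [[6, -12, -1, -2], [-9, -18, -3, -6]].
There the 2×2 minor on rows i ∈ {0, 1}, columns (j,k) ∈ {(0,0), (0,1)} is det [[6, -12], [-9, -18]] = -216 ≠ 0, so this unfolding has rank ≥ 2; CP rank is at least every unfolding rank, so rank(T) ≥ 2. (Unfolding ranks only ever bound the CP rank from below — rank(T) can be strictly larger than all of them — so the matching upper bound has to come from an explicit 2-term decomposition.)
Upper bound — finding two terms. Write S_k = T[:,:,k] for the frontal slices: S₀ = [[6, -1], [-9, -3]], S₁ = [[-12, -2], [-18, -6]].
If T = a₁ ⊗ b₁ ⊗ c₁ + a₂ ⊗ b₂ ⊗ c₂ then each S_k = c₁[k]·a₁b₁ᵀ + c₂[k]·a₂b₂ᵀ. S₀ and S₁ are linearly independent, so a₁b₁ᵀ and a₂b₂ᵀ must span the same plane of matrices: they are the rank-1 matrices of the form x·S₀ + y·S₁.
det(x·S₀ + y·S₁) is −27·x² − 36·xy + 36·y² = (-9)·(3·x − 2·y)(x + 2·y), vanishing at (x:y) = (2:3) and (2:-1).
M₁ = 2·S₀ + 3·S₁ = [[-24, -8], [-72, -24]] = (-8)·[1, 3][3, 1]ᵀ and M₂ = 2·S₀ − S₁ = [[24, 0], [0, 0]] = 24·[1, 0][1, 0]ᵀ, so take a₁ = [1, 3], b₁ = [3, 1], a₂ = [1, 0], b₂ = [1, 0].
Each slice is an integer combination of E₁ = a₁b₁ᵀ and E₂ = a₂b₂ᵀ: S₀ = −E₁ + 9·E₂, S₁ = −2·E₁ − 6·E₂; reading off coefficients, c₁ = [-1, -2] and c₂ = [9, -6].
Hence T = [1, 3] ⊗ [3, 1] ⊗ [-1, -2] + [1, 0] ⊗ [1, 0] ⊗ [9, -6], so rank(T) ≤ 2.
These bounds meet, so rank(T) = 2.
Check entry T[0,0,0] = 6: (1)·(3)·(-1) + (1)·(1)·(9) = 6.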